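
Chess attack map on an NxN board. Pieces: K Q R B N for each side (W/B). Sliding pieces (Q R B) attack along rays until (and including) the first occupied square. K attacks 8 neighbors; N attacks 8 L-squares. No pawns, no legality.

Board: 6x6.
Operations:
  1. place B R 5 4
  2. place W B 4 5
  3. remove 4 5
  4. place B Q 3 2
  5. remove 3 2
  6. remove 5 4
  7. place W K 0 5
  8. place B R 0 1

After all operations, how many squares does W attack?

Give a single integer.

Op 1: place BR@(5,4)
Op 2: place WB@(4,5)
Op 3: remove (4,5)
Op 4: place BQ@(3,2)
Op 5: remove (3,2)
Op 6: remove (5,4)
Op 7: place WK@(0,5)
Op 8: place BR@(0,1)
Per-piece attacks for W:
  WK@(0,5): attacks (0,4) (1,5) (1,4)
Union (3 distinct): (0,4) (1,4) (1,5)

Answer: 3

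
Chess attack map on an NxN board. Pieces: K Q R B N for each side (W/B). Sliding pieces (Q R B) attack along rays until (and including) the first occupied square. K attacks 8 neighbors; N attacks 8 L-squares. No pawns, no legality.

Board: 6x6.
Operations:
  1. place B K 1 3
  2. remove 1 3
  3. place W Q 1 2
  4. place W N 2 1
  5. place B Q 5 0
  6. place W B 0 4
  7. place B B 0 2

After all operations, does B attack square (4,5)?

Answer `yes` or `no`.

Answer: no

Derivation:
Op 1: place BK@(1,3)
Op 2: remove (1,3)
Op 3: place WQ@(1,2)
Op 4: place WN@(2,1)
Op 5: place BQ@(5,0)
Op 6: place WB@(0,4)
Op 7: place BB@(0,2)
Per-piece attacks for B:
  BB@(0,2): attacks (1,3) (2,4) (3,5) (1,1) (2,0)
  BQ@(5,0): attacks (5,1) (5,2) (5,3) (5,4) (5,5) (4,0) (3,0) (2,0) (1,0) (0,0) (4,1) (3,2) (2,3) (1,4) (0,5)
B attacks (4,5): no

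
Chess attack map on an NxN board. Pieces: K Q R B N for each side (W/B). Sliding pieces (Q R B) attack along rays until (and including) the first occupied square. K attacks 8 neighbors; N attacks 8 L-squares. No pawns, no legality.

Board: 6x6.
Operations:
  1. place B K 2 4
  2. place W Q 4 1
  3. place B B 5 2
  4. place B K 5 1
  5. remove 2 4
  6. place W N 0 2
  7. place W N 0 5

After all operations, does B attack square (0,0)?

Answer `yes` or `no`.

Answer: no

Derivation:
Op 1: place BK@(2,4)
Op 2: place WQ@(4,1)
Op 3: place BB@(5,2)
Op 4: place BK@(5,1)
Op 5: remove (2,4)
Op 6: place WN@(0,2)
Op 7: place WN@(0,5)
Per-piece attacks for B:
  BK@(5,1): attacks (5,2) (5,0) (4,1) (4,2) (4,0)
  BB@(5,2): attacks (4,3) (3,4) (2,5) (4,1) [ray(-1,-1) blocked at (4,1)]
B attacks (0,0): no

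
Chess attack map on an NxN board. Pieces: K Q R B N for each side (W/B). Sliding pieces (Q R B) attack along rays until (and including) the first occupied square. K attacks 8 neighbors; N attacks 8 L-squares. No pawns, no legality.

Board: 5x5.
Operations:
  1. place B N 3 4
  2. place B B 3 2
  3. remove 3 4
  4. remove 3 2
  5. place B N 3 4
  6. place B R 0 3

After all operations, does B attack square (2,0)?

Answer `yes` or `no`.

Answer: no

Derivation:
Op 1: place BN@(3,4)
Op 2: place BB@(3,2)
Op 3: remove (3,4)
Op 4: remove (3,2)
Op 5: place BN@(3,4)
Op 6: place BR@(0,3)
Per-piece attacks for B:
  BR@(0,3): attacks (0,4) (0,2) (0,1) (0,0) (1,3) (2,3) (3,3) (4,3)
  BN@(3,4): attacks (4,2) (2,2) (1,3)
B attacks (2,0): no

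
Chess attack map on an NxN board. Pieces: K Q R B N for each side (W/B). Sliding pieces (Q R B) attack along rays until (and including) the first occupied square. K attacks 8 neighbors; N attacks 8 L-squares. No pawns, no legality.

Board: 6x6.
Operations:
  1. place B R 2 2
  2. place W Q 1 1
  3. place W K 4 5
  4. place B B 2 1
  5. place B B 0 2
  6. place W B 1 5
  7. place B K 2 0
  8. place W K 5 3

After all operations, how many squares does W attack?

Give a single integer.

Op 1: place BR@(2,2)
Op 2: place WQ@(1,1)
Op 3: place WK@(4,5)
Op 4: place BB@(2,1)
Op 5: place BB@(0,2)
Op 6: place WB@(1,5)
Op 7: place BK@(2,0)
Op 8: place WK@(5,3)
Per-piece attacks for W:
  WQ@(1,1): attacks (1,2) (1,3) (1,4) (1,5) (1,0) (2,1) (0,1) (2,2) (2,0) (0,2) (0,0) [ray(0,1) blocked at (1,5); ray(1,0) blocked at (2,1); ray(1,1) blocked at (2,2); ray(1,-1) blocked at (2,0); ray(-1,1) blocked at (0,2)]
  WB@(1,5): attacks (2,4) (3,3) (4,2) (5,1) (0,4)
  WK@(4,5): attacks (4,4) (5,5) (3,5) (5,4) (3,4)
  WK@(5,3): attacks (5,4) (5,2) (4,3) (4,4) (4,2)
Union (23 distinct): (0,0) (0,1) (0,2) (0,4) (1,0) (1,2) (1,3) (1,4) (1,5) (2,0) (2,1) (2,2) (2,4) (3,3) (3,4) (3,5) (4,2) (4,3) (4,4) (5,1) (5,2) (5,4) (5,5)

Answer: 23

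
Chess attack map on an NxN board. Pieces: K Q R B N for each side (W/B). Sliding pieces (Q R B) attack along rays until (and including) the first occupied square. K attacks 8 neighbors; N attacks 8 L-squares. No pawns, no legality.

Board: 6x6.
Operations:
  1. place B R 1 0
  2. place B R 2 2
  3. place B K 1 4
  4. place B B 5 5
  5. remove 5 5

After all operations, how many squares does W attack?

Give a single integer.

Op 1: place BR@(1,0)
Op 2: place BR@(2,2)
Op 3: place BK@(1,4)
Op 4: place BB@(5,5)
Op 5: remove (5,5)
Per-piece attacks for W:
Union (0 distinct): (none)

Answer: 0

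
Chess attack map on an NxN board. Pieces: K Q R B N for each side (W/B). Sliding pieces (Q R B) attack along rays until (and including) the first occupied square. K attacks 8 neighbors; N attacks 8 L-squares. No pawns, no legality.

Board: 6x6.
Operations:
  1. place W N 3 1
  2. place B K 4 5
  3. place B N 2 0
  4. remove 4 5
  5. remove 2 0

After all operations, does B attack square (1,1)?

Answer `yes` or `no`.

Answer: no

Derivation:
Op 1: place WN@(3,1)
Op 2: place BK@(4,5)
Op 3: place BN@(2,0)
Op 4: remove (4,5)
Op 5: remove (2,0)
Per-piece attacks for B:
B attacks (1,1): no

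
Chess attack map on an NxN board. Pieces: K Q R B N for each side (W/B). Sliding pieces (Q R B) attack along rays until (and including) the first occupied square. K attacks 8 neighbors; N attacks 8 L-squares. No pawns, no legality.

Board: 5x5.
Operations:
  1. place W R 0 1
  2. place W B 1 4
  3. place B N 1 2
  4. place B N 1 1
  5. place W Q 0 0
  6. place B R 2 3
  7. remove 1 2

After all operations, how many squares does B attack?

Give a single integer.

Op 1: place WR@(0,1)
Op 2: place WB@(1,4)
Op 3: place BN@(1,2)
Op 4: place BN@(1,1)
Op 5: place WQ@(0,0)
Op 6: place BR@(2,3)
Op 7: remove (1,2)
Per-piece attacks for B:
  BN@(1,1): attacks (2,3) (3,2) (0,3) (3,0)
  BR@(2,3): attacks (2,4) (2,2) (2,1) (2,0) (3,3) (4,3) (1,3) (0,3)
Union (11 distinct): (0,3) (1,3) (2,0) (2,1) (2,2) (2,3) (2,4) (3,0) (3,2) (3,3) (4,3)

Answer: 11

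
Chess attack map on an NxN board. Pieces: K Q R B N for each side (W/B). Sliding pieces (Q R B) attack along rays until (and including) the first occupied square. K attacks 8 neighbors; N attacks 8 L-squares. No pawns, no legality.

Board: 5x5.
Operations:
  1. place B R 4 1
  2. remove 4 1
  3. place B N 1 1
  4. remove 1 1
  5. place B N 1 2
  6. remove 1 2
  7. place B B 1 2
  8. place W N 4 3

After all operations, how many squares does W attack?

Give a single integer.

Op 1: place BR@(4,1)
Op 2: remove (4,1)
Op 3: place BN@(1,1)
Op 4: remove (1,1)
Op 5: place BN@(1,2)
Op 6: remove (1,2)
Op 7: place BB@(1,2)
Op 8: place WN@(4,3)
Per-piece attacks for W:
  WN@(4,3): attacks (2,4) (3,1) (2,2)
Union (3 distinct): (2,2) (2,4) (3,1)

Answer: 3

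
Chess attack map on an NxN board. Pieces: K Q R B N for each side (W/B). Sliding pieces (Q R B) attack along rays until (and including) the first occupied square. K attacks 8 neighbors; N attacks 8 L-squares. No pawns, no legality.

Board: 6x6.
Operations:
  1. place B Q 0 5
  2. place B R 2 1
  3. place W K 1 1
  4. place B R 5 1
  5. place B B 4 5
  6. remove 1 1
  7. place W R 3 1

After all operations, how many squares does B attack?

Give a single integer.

Op 1: place BQ@(0,5)
Op 2: place BR@(2,1)
Op 3: place WK@(1,1)
Op 4: place BR@(5,1)
Op 5: place BB@(4,5)
Op 6: remove (1,1)
Op 7: place WR@(3,1)
Per-piece attacks for B:
  BQ@(0,5): attacks (0,4) (0,3) (0,2) (0,1) (0,0) (1,5) (2,5) (3,5) (4,5) (1,4) (2,3) (3,2) (4,1) (5,0) [ray(1,0) blocked at (4,5)]
  BR@(2,1): attacks (2,2) (2,3) (2,4) (2,5) (2,0) (3,1) (1,1) (0,1) [ray(1,0) blocked at (3,1)]
  BB@(4,5): attacks (5,4) (3,4) (2,3) (1,2) (0,1)
  BR@(5,1): attacks (5,2) (5,3) (5,4) (5,5) (5,0) (4,1) (3,1) [ray(-1,0) blocked at (3,1)]
Union (25 distinct): (0,0) (0,1) (0,2) (0,3) (0,4) (1,1) (1,2) (1,4) (1,5) (2,0) (2,2) (2,3) (2,4) (2,5) (3,1) (3,2) (3,4) (3,5) (4,1) (4,5) (5,0) (5,2) (5,3) (5,4) (5,5)

Answer: 25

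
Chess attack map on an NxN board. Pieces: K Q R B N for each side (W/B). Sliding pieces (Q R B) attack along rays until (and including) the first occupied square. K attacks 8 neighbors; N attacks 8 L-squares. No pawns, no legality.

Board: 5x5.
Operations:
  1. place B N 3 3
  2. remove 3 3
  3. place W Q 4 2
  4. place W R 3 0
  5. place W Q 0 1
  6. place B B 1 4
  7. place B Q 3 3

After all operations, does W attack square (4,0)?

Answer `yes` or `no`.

Answer: yes

Derivation:
Op 1: place BN@(3,3)
Op 2: remove (3,3)
Op 3: place WQ@(4,2)
Op 4: place WR@(3,0)
Op 5: place WQ@(0,1)
Op 6: place BB@(1,4)
Op 7: place BQ@(3,3)
Per-piece attacks for W:
  WQ@(0,1): attacks (0,2) (0,3) (0,4) (0,0) (1,1) (2,1) (3,1) (4,1) (1,2) (2,3) (3,4) (1,0)
  WR@(3,0): attacks (3,1) (3,2) (3,3) (4,0) (2,0) (1,0) (0,0) [ray(0,1) blocked at (3,3)]
  WQ@(4,2): attacks (4,3) (4,4) (4,1) (4,0) (3,2) (2,2) (1,2) (0,2) (3,3) (3,1) (2,0) [ray(-1,1) blocked at (3,3)]
W attacks (4,0): yes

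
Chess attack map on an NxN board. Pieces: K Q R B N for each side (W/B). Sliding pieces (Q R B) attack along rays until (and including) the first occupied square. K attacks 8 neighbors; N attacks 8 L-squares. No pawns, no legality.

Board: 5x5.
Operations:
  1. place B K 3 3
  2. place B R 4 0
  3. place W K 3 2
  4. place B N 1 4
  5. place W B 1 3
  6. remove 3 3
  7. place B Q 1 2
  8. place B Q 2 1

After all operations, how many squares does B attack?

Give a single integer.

Answer: 22

Derivation:
Op 1: place BK@(3,3)
Op 2: place BR@(4,0)
Op 3: place WK@(3,2)
Op 4: place BN@(1,4)
Op 5: place WB@(1,3)
Op 6: remove (3,3)
Op 7: place BQ@(1,2)
Op 8: place BQ@(2,1)
Per-piece attacks for B:
  BQ@(1,2): attacks (1,3) (1,1) (1,0) (2,2) (3,2) (0,2) (2,3) (3,4) (2,1) (0,3) (0,1) [ray(0,1) blocked at (1,3); ray(1,0) blocked at (3,2); ray(1,-1) blocked at (2,1)]
  BN@(1,4): attacks (2,2) (3,3) (0,2)
  BQ@(2,1): attacks (2,2) (2,3) (2,4) (2,0) (3,1) (4,1) (1,1) (0,1) (3,2) (3,0) (1,2) (1,0) [ray(1,1) blocked at (3,2); ray(-1,1) blocked at (1,2)]
  BR@(4,0): attacks (4,1) (4,2) (4,3) (4,4) (3,0) (2,0) (1,0) (0,0)
Union (22 distinct): (0,0) (0,1) (0,2) (0,3) (1,0) (1,1) (1,2) (1,3) (2,0) (2,1) (2,2) (2,3) (2,4) (3,0) (3,1) (3,2) (3,3) (3,4) (4,1) (4,2) (4,3) (4,4)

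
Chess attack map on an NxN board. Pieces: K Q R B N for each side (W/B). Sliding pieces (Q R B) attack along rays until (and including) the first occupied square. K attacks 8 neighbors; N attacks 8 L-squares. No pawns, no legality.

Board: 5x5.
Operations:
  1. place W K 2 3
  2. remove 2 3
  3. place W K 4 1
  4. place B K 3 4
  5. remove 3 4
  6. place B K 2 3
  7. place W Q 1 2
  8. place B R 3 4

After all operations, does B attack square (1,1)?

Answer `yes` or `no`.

Answer: no

Derivation:
Op 1: place WK@(2,3)
Op 2: remove (2,3)
Op 3: place WK@(4,1)
Op 4: place BK@(3,4)
Op 5: remove (3,4)
Op 6: place BK@(2,3)
Op 7: place WQ@(1,2)
Op 8: place BR@(3,4)
Per-piece attacks for B:
  BK@(2,3): attacks (2,4) (2,2) (3,3) (1,3) (3,4) (3,2) (1,4) (1,2)
  BR@(3,4): attacks (3,3) (3,2) (3,1) (3,0) (4,4) (2,4) (1,4) (0,4)
B attacks (1,1): no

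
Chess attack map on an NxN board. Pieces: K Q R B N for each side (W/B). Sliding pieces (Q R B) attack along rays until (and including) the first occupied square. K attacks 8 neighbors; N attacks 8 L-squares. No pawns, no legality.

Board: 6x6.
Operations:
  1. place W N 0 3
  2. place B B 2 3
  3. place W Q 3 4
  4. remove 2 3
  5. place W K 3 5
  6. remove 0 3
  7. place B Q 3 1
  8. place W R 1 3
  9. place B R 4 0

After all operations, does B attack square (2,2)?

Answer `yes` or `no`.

Op 1: place WN@(0,3)
Op 2: place BB@(2,3)
Op 3: place WQ@(3,4)
Op 4: remove (2,3)
Op 5: place WK@(3,5)
Op 6: remove (0,3)
Op 7: place BQ@(3,1)
Op 8: place WR@(1,3)
Op 9: place BR@(4,0)
Per-piece attacks for B:
  BQ@(3,1): attacks (3,2) (3,3) (3,4) (3,0) (4,1) (5,1) (2,1) (1,1) (0,1) (4,2) (5,3) (4,0) (2,2) (1,3) (2,0) [ray(0,1) blocked at (3,4); ray(1,-1) blocked at (4,0); ray(-1,1) blocked at (1,3)]
  BR@(4,0): attacks (4,1) (4,2) (4,3) (4,4) (4,5) (5,0) (3,0) (2,0) (1,0) (0,0)
B attacks (2,2): yes

Answer: yes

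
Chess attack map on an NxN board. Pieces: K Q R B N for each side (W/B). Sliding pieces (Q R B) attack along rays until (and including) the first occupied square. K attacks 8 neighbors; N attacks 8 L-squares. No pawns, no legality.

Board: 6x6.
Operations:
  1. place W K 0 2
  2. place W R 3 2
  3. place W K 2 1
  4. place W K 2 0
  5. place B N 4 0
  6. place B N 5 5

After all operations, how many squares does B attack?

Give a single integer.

Answer: 5

Derivation:
Op 1: place WK@(0,2)
Op 2: place WR@(3,2)
Op 3: place WK@(2,1)
Op 4: place WK@(2,0)
Op 5: place BN@(4,0)
Op 6: place BN@(5,5)
Per-piece attacks for B:
  BN@(4,0): attacks (5,2) (3,2) (2,1)
  BN@(5,5): attacks (4,3) (3,4)
Union (5 distinct): (2,1) (3,2) (3,4) (4,3) (5,2)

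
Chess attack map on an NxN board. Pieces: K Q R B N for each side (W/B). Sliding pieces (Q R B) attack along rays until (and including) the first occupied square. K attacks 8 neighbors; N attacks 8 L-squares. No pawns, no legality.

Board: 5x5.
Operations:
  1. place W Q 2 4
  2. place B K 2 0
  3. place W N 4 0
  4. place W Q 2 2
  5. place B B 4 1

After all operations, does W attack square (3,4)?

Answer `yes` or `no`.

Op 1: place WQ@(2,4)
Op 2: place BK@(2,0)
Op 3: place WN@(4,0)
Op 4: place WQ@(2,2)
Op 5: place BB@(4,1)
Per-piece attacks for W:
  WQ@(2,2): attacks (2,3) (2,4) (2,1) (2,0) (3,2) (4,2) (1,2) (0,2) (3,3) (4,4) (3,1) (4,0) (1,3) (0,4) (1,1) (0,0) [ray(0,1) blocked at (2,4); ray(0,-1) blocked at (2,0); ray(1,-1) blocked at (4,0)]
  WQ@(2,4): attacks (2,3) (2,2) (3,4) (4,4) (1,4) (0,4) (3,3) (4,2) (1,3) (0,2) [ray(0,-1) blocked at (2,2)]
  WN@(4,0): attacks (3,2) (2,1)
W attacks (3,4): yes

Answer: yes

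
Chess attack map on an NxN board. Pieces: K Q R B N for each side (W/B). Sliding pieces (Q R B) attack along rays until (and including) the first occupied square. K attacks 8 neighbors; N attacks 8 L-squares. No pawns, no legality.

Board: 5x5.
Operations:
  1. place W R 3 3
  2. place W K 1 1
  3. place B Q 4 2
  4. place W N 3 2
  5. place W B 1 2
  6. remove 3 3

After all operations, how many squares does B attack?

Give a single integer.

Op 1: place WR@(3,3)
Op 2: place WK@(1,1)
Op 3: place BQ@(4,2)
Op 4: place WN@(3,2)
Op 5: place WB@(1,2)
Op 6: remove (3,3)
Per-piece attacks for B:
  BQ@(4,2): attacks (4,3) (4,4) (4,1) (4,0) (3,2) (3,3) (2,4) (3,1) (2,0) [ray(-1,0) blocked at (3,2)]
Union (9 distinct): (2,0) (2,4) (3,1) (3,2) (3,3) (4,0) (4,1) (4,3) (4,4)

Answer: 9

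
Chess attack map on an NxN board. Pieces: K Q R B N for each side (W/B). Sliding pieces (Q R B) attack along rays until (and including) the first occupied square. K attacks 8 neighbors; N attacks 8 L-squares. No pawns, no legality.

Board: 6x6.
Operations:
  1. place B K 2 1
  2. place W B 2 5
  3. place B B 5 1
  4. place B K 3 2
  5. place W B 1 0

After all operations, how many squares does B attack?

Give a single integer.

Answer: 17

Derivation:
Op 1: place BK@(2,1)
Op 2: place WB@(2,5)
Op 3: place BB@(5,1)
Op 4: place BK@(3,2)
Op 5: place WB@(1,0)
Per-piece attacks for B:
  BK@(2,1): attacks (2,2) (2,0) (3,1) (1,1) (3,2) (3,0) (1,2) (1,0)
  BK@(3,2): attacks (3,3) (3,1) (4,2) (2,2) (4,3) (4,1) (2,3) (2,1)
  BB@(5,1): attacks (4,2) (3,3) (2,4) (1,5) (4,0)
Union (17 distinct): (1,0) (1,1) (1,2) (1,5) (2,0) (2,1) (2,2) (2,3) (2,4) (3,0) (3,1) (3,2) (3,3) (4,0) (4,1) (4,2) (4,3)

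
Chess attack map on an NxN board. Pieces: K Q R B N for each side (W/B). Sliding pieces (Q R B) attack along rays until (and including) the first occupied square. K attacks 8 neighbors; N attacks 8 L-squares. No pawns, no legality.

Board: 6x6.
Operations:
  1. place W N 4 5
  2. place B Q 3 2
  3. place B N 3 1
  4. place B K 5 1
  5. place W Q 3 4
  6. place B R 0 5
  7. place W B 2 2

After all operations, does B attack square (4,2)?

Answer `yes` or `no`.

Op 1: place WN@(4,5)
Op 2: place BQ@(3,2)
Op 3: place BN@(3,1)
Op 4: place BK@(5,1)
Op 5: place WQ@(3,4)
Op 6: place BR@(0,5)
Op 7: place WB@(2,2)
Per-piece attacks for B:
  BR@(0,5): attacks (0,4) (0,3) (0,2) (0,1) (0,0) (1,5) (2,5) (3,5) (4,5) [ray(1,0) blocked at (4,5)]
  BN@(3,1): attacks (4,3) (5,2) (2,3) (1,2) (5,0) (1,0)
  BQ@(3,2): attacks (3,3) (3,4) (3,1) (4,2) (5,2) (2,2) (4,3) (5,4) (4,1) (5,0) (2,3) (1,4) (0,5) (2,1) (1,0) [ray(0,1) blocked at (3,4); ray(0,-1) blocked at (3,1); ray(-1,0) blocked at (2,2); ray(-1,1) blocked at (0,5)]
  BK@(5,1): attacks (5,2) (5,0) (4,1) (4,2) (4,0)
B attacks (4,2): yes

Answer: yes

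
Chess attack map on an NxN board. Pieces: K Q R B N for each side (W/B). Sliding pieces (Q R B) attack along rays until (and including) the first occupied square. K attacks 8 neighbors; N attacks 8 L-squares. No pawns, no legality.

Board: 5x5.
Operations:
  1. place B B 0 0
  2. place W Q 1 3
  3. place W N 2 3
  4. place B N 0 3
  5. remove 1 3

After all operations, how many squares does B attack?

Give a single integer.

Op 1: place BB@(0,0)
Op 2: place WQ@(1,3)
Op 3: place WN@(2,3)
Op 4: place BN@(0,3)
Op 5: remove (1,3)
Per-piece attacks for B:
  BB@(0,0): attacks (1,1) (2,2) (3,3) (4,4)
  BN@(0,3): attacks (2,4) (1,1) (2,2)
Union (5 distinct): (1,1) (2,2) (2,4) (3,3) (4,4)

Answer: 5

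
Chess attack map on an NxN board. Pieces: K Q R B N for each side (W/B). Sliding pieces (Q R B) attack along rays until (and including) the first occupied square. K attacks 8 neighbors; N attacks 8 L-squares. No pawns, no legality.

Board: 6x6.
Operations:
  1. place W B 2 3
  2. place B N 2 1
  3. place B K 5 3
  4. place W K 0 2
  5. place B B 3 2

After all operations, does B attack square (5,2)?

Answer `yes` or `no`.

Op 1: place WB@(2,3)
Op 2: place BN@(2,1)
Op 3: place BK@(5,3)
Op 4: place WK@(0,2)
Op 5: place BB@(3,2)
Per-piece attacks for B:
  BN@(2,1): attacks (3,3) (4,2) (1,3) (0,2) (4,0) (0,0)
  BB@(3,2): attacks (4,3) (5,4) (4,1) (5,0) (2,3) (2,1) [ray(-1,1) blocked at (2,3); ray(-1,-1) blocked at (2,1)]
  BK@(5,3): attacks (5,4) (5,2) (4,3) (4,4) (4,2)
B attacks (5,2): yes

Answer: yes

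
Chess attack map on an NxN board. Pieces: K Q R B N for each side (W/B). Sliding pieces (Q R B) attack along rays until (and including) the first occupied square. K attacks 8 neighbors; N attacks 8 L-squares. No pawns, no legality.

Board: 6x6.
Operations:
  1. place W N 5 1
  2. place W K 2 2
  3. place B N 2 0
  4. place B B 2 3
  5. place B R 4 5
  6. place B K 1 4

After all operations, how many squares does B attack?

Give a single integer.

Answer: 22

Derivation:
Op 1: place WN@(5,1)
Op 2: place WK@(2,2)
Op 3: place BN@(2,0)
Op 4: place BB@(2,3)
Op 5: place BR@(4,5)
Op 6: place BK@(1,4)
Per-piece attacks for B:
  BK@(1,4): attacks (1,5) (1,3) (2,4) (0,4) (2,5) (2,3) (0,5) (0,3)
  BN@(2,0): attacks (3,2) (4,1) (1,2) (0,1)
  BB@(2,3): attacks (3,4) (4,5) (3,2) (4,1) (5,0) (1,4) (1,2) (0,1) [ray(1,1) blocked at (4,5); ray(-1,1) blocked at (1,4)]
  BR@(4,5): attacks (4,4) (4,3) (4,2) (4,1) (4,0) (5,5) (3,5) (2,5) (1,5) (0,5)
Union (22 distinct): (0,1) (0,3) (0,4) (0,5) (1,2) (1,3) (1,4) (1,5) (2,3) (2,4) (2,5) (3,2) (3,4) (3,5) (4,0) (4,1) (4,2) (4,3) (4,4) (4,5) (5,0) (5,5)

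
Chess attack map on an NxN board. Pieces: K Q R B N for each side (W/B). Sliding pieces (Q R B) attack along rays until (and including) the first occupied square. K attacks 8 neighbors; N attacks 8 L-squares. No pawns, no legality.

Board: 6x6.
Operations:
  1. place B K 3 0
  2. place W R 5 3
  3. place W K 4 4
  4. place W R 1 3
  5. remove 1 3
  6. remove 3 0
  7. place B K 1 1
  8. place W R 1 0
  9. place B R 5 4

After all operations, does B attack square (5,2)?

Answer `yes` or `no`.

Answer: no

Derivation:
Op 1: place BK@(3,0)
Op 2: place WR@(5,3)
Op 3: place WK@(4,4)
Op 4: place WR@(1,3)
Op 5: remove (1,3)
Op 6: remove (3,0)
Op 7: place BK@(1,1)
Op 8: place WR@(1,0)
Op 9: place BR@(5,4)
Per-piece attacks for B:
  BK@(1,1): attacks (1,2) (1,0) (2,1) (0,1) (2,2) (2,0) (0,2) (0,0)
  BR@(5,4): attacks (5,5) (5,3) (4,4) [ray(0,-1) blocked at (5,3); ray(-1,0) blocked at (4,4)]
B attacks (5,2): no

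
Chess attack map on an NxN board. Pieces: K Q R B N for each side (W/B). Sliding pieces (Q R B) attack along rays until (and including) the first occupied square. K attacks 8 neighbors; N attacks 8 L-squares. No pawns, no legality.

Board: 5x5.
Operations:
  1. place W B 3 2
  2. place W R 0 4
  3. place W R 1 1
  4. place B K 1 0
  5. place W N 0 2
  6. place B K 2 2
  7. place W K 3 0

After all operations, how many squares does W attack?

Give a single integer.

Op 1: place WB@(3,2)
Op 2: place WR@(0,4)
Op 3: place WR@(1,1)
Op 4: place BK@(1,0)
Op 5: place WN@(0,2)
Op 6: place BK@(2,2)
Op 7: place WK@(3,0)
Per-piece attacks for W:
  WN@(0,2): attacks (1,4) (2,3) (1,0) (2,1)
  WR@(0,4): attacks (0,3) (0,2) (1,4) (2,4) (3,4) (4,4) [ray(0,-1) blocked at (0,2)]
  WR@(1,1): attacks (1,2) (1,3) (1,4) (1,0) (2,1) (3,1) (4,1) (0,1) [ray(0,-1) blocked at (1,0)]
  WK@(3,0): attacks (3,1) (4,0) (2,0) (4,1) (2,1)
  WB@(3,2): attacks (4,3) (4,1) (2,3) (1,4) (2,1) (1,0) [ray(-1,-1) blocked at (1,0)]
Union (17 distinct): (0,1) (0,2) (0,3) (1,0) (1,2) (1,3) (1,4) (2,0) (2,1) (2,3) (2,4) (3,1) (3,4) (4,0) (4,1) (4,3) (4,4)

Answer: 17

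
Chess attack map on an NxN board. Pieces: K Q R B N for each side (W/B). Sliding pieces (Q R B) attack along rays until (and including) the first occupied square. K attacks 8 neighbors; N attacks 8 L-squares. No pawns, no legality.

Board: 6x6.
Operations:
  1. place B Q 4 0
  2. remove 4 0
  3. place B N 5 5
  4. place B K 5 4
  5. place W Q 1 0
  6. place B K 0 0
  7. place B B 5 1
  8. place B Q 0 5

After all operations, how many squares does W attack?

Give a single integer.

Op 1: place BQ@(4,0)
Op 2: remove (4,0)
Op 3: place BN@(5,5)
Op 4: place BK@(5,4)
Op 5: place WQ@(1,0)
Op 6: place BK@(0,0)
Op 7: place BB@(5,1)
Op 8: place BQ@(0,5)
Per-piece attacks for W:
  WQ@(1,0): attacks (1,1) (1,2) (1,3) (1,4) (1,5) (2,0) (3,0) (4,0) (5,0) (0,0) (2,1) (3,2) (4,3) (5,4) (0,1) [ray(-1,0) blocked at (0,0); ray(1,1) blocked at (5,4)]
Union (15 distinct): (0,0) (0,1) (1,1) (1,2) (1,3) (1,4) (1,5) (2,0) (2,1) (3,0) (3,2) (4,0) (4,3) (5,0) (5,4)

Answer: 15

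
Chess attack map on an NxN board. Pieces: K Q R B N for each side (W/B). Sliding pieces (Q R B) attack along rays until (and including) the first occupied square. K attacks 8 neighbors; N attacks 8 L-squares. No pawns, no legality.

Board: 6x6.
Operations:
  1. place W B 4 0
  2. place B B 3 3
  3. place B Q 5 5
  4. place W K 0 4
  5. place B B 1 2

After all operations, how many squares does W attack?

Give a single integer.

Op 1: place WB@(4,0)
Op 2: place BB@(3,3)
Op 3: place BQ@(5,5)
Op 4: place WK@(0,4)
Op 5: place BB@(1,2)
Per-piece attacks for W:
  WK@(0,4): attacks (0,5) (0,3) (1,4) (1,5) (1,3)
  WB@(4,0): attacks (5,1) (3,1) (2,2) (1,3) (0,4) [ray(-1,1) blocked at (0,4)]
Union (9 distinct): (0,3) (0,4) (0,5) (1,3) (1,4) (1,5) (2,2) (3,1) (5,1)

Answer: 9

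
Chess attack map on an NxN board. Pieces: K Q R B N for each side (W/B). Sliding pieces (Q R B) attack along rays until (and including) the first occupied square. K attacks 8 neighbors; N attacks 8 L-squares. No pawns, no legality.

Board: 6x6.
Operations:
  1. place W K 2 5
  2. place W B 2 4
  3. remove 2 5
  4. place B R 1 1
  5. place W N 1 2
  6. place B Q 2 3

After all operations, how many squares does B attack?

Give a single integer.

Op 1: place WK@(2,5)
Op 2: place WB@(2,4)
Op 3: remove (2,5)
Op 4: place BR@(1,1)
Op 5: place WN@(1,2)
Op 6: place BQ@(2,3)
Per-piece attacks for B:
  BR@(1,1): attacks (1,2) (1,0) (2,1) (3,1) (4,1) (5,1) (0,1) [ray(0,1) blocked at (1,2)]
  BQ@(2,3): attacks (2,4) (2,2) (2,1) (2,0) (3,3) (4,3) (5,3) (1,3) (0,3) (3,4) (4,5) (3,2) (4,1) (5,0) (1,4) (0,5) (1,2) [ray(0,1) blocked at (2,4); ray(-1,-1) blocked at (1,2)]
Union (21 distinct): (0,1) (0,3) (0,5) (1,0) (1,2) (1,3) (1,4) (2,0) (2,1) (2,2) (2,4) (3,1) (3,2) (3,3) (3,4) (4,1) (4,3) (4,5) (5,0) (5,1) (5,3)

Answer: 21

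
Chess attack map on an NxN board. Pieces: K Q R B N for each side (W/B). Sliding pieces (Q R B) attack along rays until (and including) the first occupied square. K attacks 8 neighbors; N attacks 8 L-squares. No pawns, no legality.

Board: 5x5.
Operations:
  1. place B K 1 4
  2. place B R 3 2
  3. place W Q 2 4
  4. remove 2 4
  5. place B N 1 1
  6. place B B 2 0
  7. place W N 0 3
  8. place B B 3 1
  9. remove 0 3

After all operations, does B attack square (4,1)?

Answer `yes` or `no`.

Answer: no

Derivation:
Op 1: place BK@(1,4)
Op 2: place BR@(3,2)
Op 3: place WQ@(2,4)
Op 4: remove (2,4)
Op 5: place BN@(1,1)
Op 6: place BB@(2,0)
Op 7: place WN@(0,3)
Op 8: place BB@(3,1)
Op 9: remove (0,3)
Per-piece attacks for B:
  BN@(1,1): attacks (2,3) (3,2) (0,3) (3,0)
  BK@(1,4): attacks (1,3) (2,4) (0,4) (2,3) (0,3)
  BB@(2,0): attacks (3,1) (1,1) [ray(1,1) blocked at (3,1); ray(-1,1) blocked at (1,1)]
  BB@(3,1): attacks (4,2) (4,0) (2,2) (1,3) (0,4) (2,0) [ray(-1,-1) blocked at (2,0)]
  BR@(3,2): attacks (3,3) (3,4) (3,1) (4,2) (2,2) (1,2) (0,2) [ray(0,-1) blocked at (3,1)]
B attacks (4,1): no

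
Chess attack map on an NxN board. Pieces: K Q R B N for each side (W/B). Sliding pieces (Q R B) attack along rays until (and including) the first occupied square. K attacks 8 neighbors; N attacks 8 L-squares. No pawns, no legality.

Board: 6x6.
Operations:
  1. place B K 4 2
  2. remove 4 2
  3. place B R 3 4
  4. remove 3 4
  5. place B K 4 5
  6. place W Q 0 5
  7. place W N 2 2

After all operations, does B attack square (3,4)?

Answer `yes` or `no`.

Op 1: place BK@(4,2)
Op 2: remove (4,2)
Op 3: place BR@(3,4)
Op 4: remove (3,4)
Op 5: place BK@(4,5)
Op 6: place WQ@(0,5)
Op 7: place WN@(2,2)
Per-piece attacks for B:
  BK@(4,5): attacks (4,4) (5,5) (3,5) (5,4) (3,4)
B attacks (3,4): yes

Answer: yes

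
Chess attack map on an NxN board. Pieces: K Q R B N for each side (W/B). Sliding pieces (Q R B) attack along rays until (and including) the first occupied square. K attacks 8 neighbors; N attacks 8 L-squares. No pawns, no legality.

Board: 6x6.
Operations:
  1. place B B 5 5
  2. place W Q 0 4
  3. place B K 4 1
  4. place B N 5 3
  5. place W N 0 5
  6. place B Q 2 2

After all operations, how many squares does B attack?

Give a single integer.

Op 1: place BB@(5,5)
Op 2: place WQ@(0,4)
Op 3: place BK@(4,1)
Op 4: place BN@(5,3)
Op 5: place WN@(0,5)
Op 6: place BQ@(2,2)
Per-piece attacks for B:
  BQ@(2,2): attacks (2,3) (2,4) (2,5) (2,1) (2,0) (3,2) (4,2) (5,2) (1,2) (0,2) (3,3) (4,4) (5,5) (3,1) (4,0) (1,3) (0,4) (1,1) (0,0) [ray(1,1) blocked at (5,5); ray(-1,1) blocked at (0,4)]
  BK@(4,1): attacks (4,2) (4,0) (5,1) (3,1) (5,2) (5,0) (3,2) (3,0)
  BN@(5,3): attacks (4,5) (3,4) (4,1) (3,2)
  BB@(5,5): attacks (4,4) (3,3) (2,2) [ray(-1,-1) blocked at (2,2)]
Union (26 distinct): (0,0) (0,2) (0,4) (1,1) (1,2) (1,3) (2,0) (2,1) (2,2) (2,3) (2,4) (2,5) (3,0) (3,1) (3,2) (3,3) (3,4) (4,0) (4,1) (4,2) (4,4) (4,5) (5,0) (5,1) (5,2) (5,5)

Answer: 26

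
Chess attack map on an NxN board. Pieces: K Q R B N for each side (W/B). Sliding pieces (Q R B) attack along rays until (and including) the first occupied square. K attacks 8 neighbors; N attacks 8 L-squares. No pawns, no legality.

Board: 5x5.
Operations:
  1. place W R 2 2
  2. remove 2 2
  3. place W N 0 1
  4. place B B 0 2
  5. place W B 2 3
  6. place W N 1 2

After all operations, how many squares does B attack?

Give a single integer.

Op 1: place WR@(2,2)
Op 2: remove (2,2)
Op 3: place WN@(0,1)
Op 4: place BB@(0,2)
Op 5: place WB@(2,3)
Op 6: place WN@(1,2)
Per-piece attacks for B:
  BB@(0,2): attacks (1,3) (2,4) (1,1) (2,0)
Union (4 distinct): (1,1) (1,3) (2,0) (2,4)

Answer: 4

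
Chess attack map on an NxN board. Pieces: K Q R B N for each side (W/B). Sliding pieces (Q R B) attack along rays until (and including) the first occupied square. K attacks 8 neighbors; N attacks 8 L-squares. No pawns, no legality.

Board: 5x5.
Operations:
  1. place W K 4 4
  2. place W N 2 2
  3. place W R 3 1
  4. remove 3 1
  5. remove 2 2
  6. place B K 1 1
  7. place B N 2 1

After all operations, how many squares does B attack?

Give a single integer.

Answer: 12

Derivation:
Op 1: place WK@(4,4)
Op 2: place WN@(2,2)
Op 3: place WR@(3,1)
Op 4: remove (3,1)
Op 5: remove (2,2)
Op 6: place BK@(1,1)
Op 7: place BN@(2,1)
Per-piece attacks for B:
  BK@(1,1): attacks (1,2) (1,0) (2,1) (0,1) (2,2) (2,0) (0,2) (0,0)
  BN@(2,1): attacks (3,3) (4,2) (1,3) (0,2) (4,0) (0,0)
Union (12 distinct): (0,0) (0,1) (0,2) (1,0) (1,2) (1,3) (2,0) (2,1) (2,2) (3,3) (4,0) (4,2)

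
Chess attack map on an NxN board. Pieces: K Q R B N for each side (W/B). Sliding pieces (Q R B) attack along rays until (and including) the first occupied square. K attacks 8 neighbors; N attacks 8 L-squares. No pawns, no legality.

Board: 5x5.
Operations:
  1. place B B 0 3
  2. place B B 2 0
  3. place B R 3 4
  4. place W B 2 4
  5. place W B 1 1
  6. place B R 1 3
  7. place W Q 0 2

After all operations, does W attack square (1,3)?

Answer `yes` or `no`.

Op 1: place BB@(0,3)
Op 2: place BB@(2,0)
Op 3: place BR@(3,4)
Op 4: place WB@(2,4)
Op 5: place WB@(1,1)
Op 6: place BR@(1,3)
Op 7: place WQ@(0,2)
Per-piece attacks for W:
  WQ@(0,2): attacks (0,3) (0,1) (0,0) (1,2) (2,2) (3,2) (4,2) (1,3) (1,1) [ray(0,1) blocked at (0,3); ray(1,1) blocked at (1,3); ray(1,-1) blocked at (1,1)]
  WB@(1,1): attacks (2,2) (3,3) (4,4) (2,0) (0,2) (0,0) [ray(1,-1) blocked at (2,0); ray(-1,1) blocked at (0,2)]
  WB@(2,4): attacks (3,3) (4,2) (1,3) [ray(-1,-1) blocked at (1,3)]
W attacks (1,3): yes

Answer: yes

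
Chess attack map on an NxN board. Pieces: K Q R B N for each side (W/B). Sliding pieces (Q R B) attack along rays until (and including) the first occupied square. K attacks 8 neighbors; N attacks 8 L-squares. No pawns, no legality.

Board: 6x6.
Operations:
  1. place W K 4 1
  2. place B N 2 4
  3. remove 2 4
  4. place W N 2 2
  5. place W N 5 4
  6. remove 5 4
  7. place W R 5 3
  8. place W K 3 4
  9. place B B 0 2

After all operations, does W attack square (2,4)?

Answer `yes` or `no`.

Answer: yes

Derivation:
Op 1: place WK@(4,1)
Op 2: place BN@(2,4)
Op 3: remove (2,4)
Op 4: place WN@(2,2)
Op 5: place WN@(5,4)
Op 6: remove (5,4)
Op 7: place WR@(5,3)
Op 8: place WK@(3,4)
Op 9: place BB@(0,2)
Per-piece attacks for W:
  WN@(2,2): attacks (3,4) (4,3) (1,4) (0,3) (3,0) (4,1) (1,0) (0,1)
  WK@(3,4): attacks (3,5) (3,3) (4,4) (2,4) (4,5) (4,3) (2,5) (2,3)
  WK@(4,1): attacks (4,2) (4,0) (5,1) (3,1) (5,2) (5,0) (3,2) (3,0)
  WR@(5,3): attacks (5,4) (5,5) (5,2) (5,1) (5,0) (4,3) (3,3) (2,3) (1,3) (0,3)
W attacks (2,4): yes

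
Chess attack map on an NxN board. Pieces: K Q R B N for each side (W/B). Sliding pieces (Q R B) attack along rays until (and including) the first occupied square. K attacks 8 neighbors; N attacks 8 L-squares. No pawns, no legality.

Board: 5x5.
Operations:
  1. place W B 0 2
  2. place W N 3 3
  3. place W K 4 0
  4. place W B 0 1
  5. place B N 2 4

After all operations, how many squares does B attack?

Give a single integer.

Answer: 4

Derivation:
Op 1: place WB@(0,2)
Op 2: place WN@(3,3)
Op 3: place WK@(4,0)
Op 4: place WB@(0,1)
Op 5: place BN@(2,4)
Per-piece attacks for B:
  BN@(2,4): attacks (3,2) (4,3) (1,2) (0,3)
Union (4 distinct): (0,3) (1,2) (3,2) (4,3)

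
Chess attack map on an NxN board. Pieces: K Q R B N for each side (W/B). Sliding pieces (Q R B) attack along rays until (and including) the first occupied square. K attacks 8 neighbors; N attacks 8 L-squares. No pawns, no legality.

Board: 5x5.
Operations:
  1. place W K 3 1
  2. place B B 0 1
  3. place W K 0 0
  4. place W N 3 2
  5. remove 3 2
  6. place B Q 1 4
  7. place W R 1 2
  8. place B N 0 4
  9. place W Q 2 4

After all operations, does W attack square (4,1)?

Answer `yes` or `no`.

Op 1: place WK@(3,1)
Op 2: place BB@(0,1)
Op 3: place WK@(0,0)
Op 4: place WN@(3,2)
Op 5: remove (3,2)
Op 6: place BQ@(1,4)
Op 7: place WR@(1,2)
Op 8: place BN@(0,4)
Op 9: place WQ@(2,4)
Per-piece attacks for W:
  WK@(0,0): attacks (0,1) (1,0) (1,1)
  WR@(1,2): attacks (1,3) (1,4) (1,1) (1,0) (2,2) (3,2) (4,2) (0,2) [ray(0,1) blocked at (1,4)]
  WQ@(2,4): attacks (2,3) (2,2) (2,1) (2,0) (3,4) (4,4) (1,4) (3,3) (4,2) (1,3) (0,2) [ray(-1,0) blocked at (1,4)]
  WK@(3,1): attacks (3,2) (3,0) (4,1) (2,1) (4,2) (4,0) (2,2) (2,0)
W attacks (4,1): yes

Answer: yes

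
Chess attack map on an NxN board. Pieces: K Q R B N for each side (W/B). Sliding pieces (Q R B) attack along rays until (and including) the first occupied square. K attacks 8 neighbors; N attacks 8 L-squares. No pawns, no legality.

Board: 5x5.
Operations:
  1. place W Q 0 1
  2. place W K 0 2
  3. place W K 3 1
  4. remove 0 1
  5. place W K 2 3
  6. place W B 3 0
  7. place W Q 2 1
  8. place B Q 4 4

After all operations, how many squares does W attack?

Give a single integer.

Answer: 21

Derivation:
Op 1: place WQ@(0,1)
Op 2: place WK@(0,2)
Op 3: place WK@(3,1)
Op 4: remove (0,1)
Op 5: place WK@(2,3)
Op 6: place WB@(3,0)
Op 7: place WQ@(2,1)
Op 8: place BQ@(4,4)
Per-piece attacks for W:
  WK@(0,2): attacks (0,3) (0,1) (1,2) (1,3) (1,1)
  WQ@(2,1): attacks (2,2) (2,3) (2,0) (3,1) (1,1) (0,1) (3,2) (4,3) (3,0) (1,2) (0,3) (1,0) [ray(0,1) blocked at (2,3); ray(1,0) blocked at (3,1); ray(1,-1) blocked at (3,0)]
  WK@(2,3): attacks (2,4) (2,2) (3,3) (1,3) (3,4) (3,2) (1,4) (1,2)
  WB@(3,0): attacks (4,1) (2,1) [ray(-1,1) blocked at (2,1)]
  WK@(3,1): attacks (3,2) (3,0) (4,1) (2,1) (4,2) (4,0) (2,2) (2,0)
Union (21 distinct): (0,1) (0,3) (1,0) (1,1) (1,2) (1,3) (1,4) (2,0) (2,1) (2,2) (2,3) (2,4) (3,0) (3,1) (3,2) (3,3) (3,4) (4,0) (4,1) (4,2) (4,3)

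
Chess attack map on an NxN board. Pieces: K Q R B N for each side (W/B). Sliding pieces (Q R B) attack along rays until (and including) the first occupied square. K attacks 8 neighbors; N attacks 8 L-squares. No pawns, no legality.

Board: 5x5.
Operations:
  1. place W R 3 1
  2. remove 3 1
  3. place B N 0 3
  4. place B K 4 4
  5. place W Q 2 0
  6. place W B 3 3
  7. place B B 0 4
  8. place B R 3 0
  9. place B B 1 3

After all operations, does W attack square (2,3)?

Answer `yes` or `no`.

Answer: yes

Derivation:
Op 1: place WR@(3,1)
Op 2: remove (3,1)
Op 3: place BN@(0,3)
Op 4: place BK@(4,4)
Op 5: place WQ@(2,0)
Op 6: place WB@(3,3)
Op 7: place BB@(0,4)
Op 8: place BR@(3,0)
Op 9: place BB@(1,3)
Per-piece attacks for W:
  WQ@(2,0): attacks (2,1) (2,2) (2,3) (2,4) (3,0) (1,0) (0,0) (3,1) (4,2) (1,1) (0,2) [ray(1,0) blocked at (3,0)]
  WB@(3,3): attacks (4,4) (4,2) (2,4) (2,2) (1,1) (0,0) [ray(1,1) blocked at (4,4)]
W attacks (2,3): yes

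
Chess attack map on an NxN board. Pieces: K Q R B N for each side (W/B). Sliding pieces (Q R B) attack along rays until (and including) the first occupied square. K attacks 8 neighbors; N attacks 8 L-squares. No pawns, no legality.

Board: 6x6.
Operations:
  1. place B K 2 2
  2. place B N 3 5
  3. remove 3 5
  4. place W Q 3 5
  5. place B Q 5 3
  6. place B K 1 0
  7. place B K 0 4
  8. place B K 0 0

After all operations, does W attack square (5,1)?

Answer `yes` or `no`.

Answer: no

Derivation:
Op 1: place BK@(2,2)
Op 2: place BN@(3,5)
Op 3: remove (3,5)
Op 4: place WQ@(3,5)
Op 5: place BQ@(5,3)
Op 6: place BK@(1,0)
Op 7: place BK@(0,4)
Op 8: place BK@(0,0)
Per-piece attacks for W:
  WQ@(3,5): attacks (3,4) (3,3) (3,2) (3,1) (3,0) (4,5) (5,5) (2,5) (1,5) (0,5) (4,4) (5,3) (2,4) (1,3) (0,2) [ray(1,-1) blocked at (5,3)]
W attacks (5,1): no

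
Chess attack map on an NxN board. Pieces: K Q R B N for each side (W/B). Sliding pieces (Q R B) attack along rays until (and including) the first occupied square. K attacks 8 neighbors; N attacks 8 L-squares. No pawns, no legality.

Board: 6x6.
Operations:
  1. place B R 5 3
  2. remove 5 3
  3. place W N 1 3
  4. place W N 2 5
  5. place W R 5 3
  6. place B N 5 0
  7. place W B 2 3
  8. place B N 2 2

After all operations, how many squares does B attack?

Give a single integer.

Answer: 10

Derivation:
Op 1: place BR@(5,3)
Op 2: remove (5,3)
Op 3: place WN@(1,3)
Op 4: place WN@(2,5)
Op 5: place WR@(5,3)
Op 6: place BN@(5,0)
Op 7: place WB@(2,3)
Op 8: place BN@(2,2)
Per-piece attacks for B:
  BN@(2,2): attacks (3,4) (4,3) (1,4) (0,3) (3,0) (4,1) (1,0) (0,1)
  BN@(5,0): attacks (4,2) (3,1)
Union (10 distinct): (0,1) (0,3) (1,0) (1,4) (3,0) (3,1) (3,4) (4,1) (4,2) (4,3)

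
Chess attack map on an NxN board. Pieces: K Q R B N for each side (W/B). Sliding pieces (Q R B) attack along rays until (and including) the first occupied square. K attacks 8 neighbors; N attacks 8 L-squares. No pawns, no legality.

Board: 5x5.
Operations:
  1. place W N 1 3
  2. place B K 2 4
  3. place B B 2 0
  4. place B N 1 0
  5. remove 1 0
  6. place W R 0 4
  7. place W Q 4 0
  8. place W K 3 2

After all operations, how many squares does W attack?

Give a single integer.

Answer: 20

Derivation:
Op 1: place WN@(1,3)
Op 2: place BK@(2,4)
Op 3: place BB@(2,0)
Op 4: place BN@(1,0)
Op 5: remove (1,0)
Op 6: place WR@(0,4)
Op 7: place WQ@(4,0)
Op 8: place WK@(3,2)
Per-piece attacks for W:
  WR@(0,4): attacks (0,3) (0,2) (0,1) (0,0) (1,4) (2,4) [ray(1,0) blocked at (2,4)]
  WN@(1,3): attacks (3,4) (2,1) (3,2) (0,1)
  WK@(3,2): attacks (3,3) (3,1) (4,2) (2,2) (4,3) (4,1) (2,3) (2,1)
  WQ@(4,0): attacks (4,1) (4,2) (4,3) (4,4) (3,0) (2,0) (3,1) (2,2) (1,3) [ray(-1,0) blocked at (2,0); ray(-1,1) blocked at (1,3)]
Union (20 distinct): (0,0) (0,1) (0,2) (0,3) (1,3) (1,4) (2,0) (2,1) (2,2) (2,3) (2,4) (3,0) (3,1) (3,2) (3,3) (3,4) (4,1) (4,2) (4,3) (4,4)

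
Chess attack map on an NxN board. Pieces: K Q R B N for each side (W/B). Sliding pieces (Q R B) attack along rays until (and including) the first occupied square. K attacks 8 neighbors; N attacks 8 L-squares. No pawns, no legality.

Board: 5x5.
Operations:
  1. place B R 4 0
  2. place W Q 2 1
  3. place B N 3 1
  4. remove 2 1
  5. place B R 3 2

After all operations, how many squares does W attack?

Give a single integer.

Op 1: place BR@(4,0)
Op 2: place WQ@(2,1)
Op 3: place BN@(3,1)
Op 4: remove (2,1)
Op 5: place BR@(3,2)
Per-piece attacks for W:
Union (0 distinct): (none)

Answer: 0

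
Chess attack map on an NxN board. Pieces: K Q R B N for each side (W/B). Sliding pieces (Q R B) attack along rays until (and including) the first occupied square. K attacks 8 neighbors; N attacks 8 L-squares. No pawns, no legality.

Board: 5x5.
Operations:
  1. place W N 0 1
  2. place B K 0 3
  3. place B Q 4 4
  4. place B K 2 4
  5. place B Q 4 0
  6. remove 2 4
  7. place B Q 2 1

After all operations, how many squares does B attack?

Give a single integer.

Op 1: place WN@(0,1)
Op 2: place BK@(0,3)
Op 3: place BQ@(4,4)
Op 4: place BK@(2,4)
Op 5: place BQ@(4,0)
Op 6: remove (2,4)
Op 7: place BQ@(2,1)
Per-piece attacks for B:
  BK@(0,3): attacks (0,4) (0,2) (1,3) (1,4) (1,2)
  BQ@(2,1): attacks (2,2) (2,3) (2,4) (2,0) (3,1) (4,1) (1,1) (0,1) (3,2) (4,3) (3,0) (1,2) (0,3) (1,0) [ray(-1,0) blocked at (0,1); ray(-1,1) blocked at (0,3)]
  BQ@(4,0): attacks (4,1) (4,2) (4,3) (4,4) (3,0) (2,0) (1,0) (0,0) (3,1) (2,2) (1,3) (0,4) [ray(0,1) blocked at (4,4)]
  BQ@(4,4): attacks (4,3) (4,2) (4,1) (4,0) (3,4) (2,4) (1,4) (0,4) (3,3) (2,2) (1,1) (0,0) [ray(0,-1) blocked at (4,0)]
Union (24 distinct): (0,0) (0,1) (0,2) (0,3) (0,4) (1,0) (1,1) (1,2) (1,3) (1,4) (2,0) (2,2) (2,3) (2,4) (3,0) (3,1) (3,2) (3,3) (3,4) (4,0) (4,1) (4,2) (4,3) (4,4)

Answer: 24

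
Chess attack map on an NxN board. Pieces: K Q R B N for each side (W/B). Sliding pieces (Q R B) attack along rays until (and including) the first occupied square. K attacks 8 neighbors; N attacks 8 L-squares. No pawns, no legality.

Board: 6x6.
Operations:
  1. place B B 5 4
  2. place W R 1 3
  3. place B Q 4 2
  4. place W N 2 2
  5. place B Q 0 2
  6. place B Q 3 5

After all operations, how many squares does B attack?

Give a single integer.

Op 1: place BB@(5,4)
Op 2: place WR@(1,3)
Op 3: place BQ@(4,2)
Op 4: place WN@(2,2)
Op 5: place BQ@(0,2)
Op 6: place BQ@(3,5)
Per-piece attacks for B:
  BQ@(0,2): attacks (0,3) (0,4) (0,5) (0,1) (0,0) (1,2) (2,2) (1,3) (1,1) (2,0) [ray(1,0) blocked at (2,2); ray(1,1) blocked at (1,3)]
  BQ@(3,5): attacks (3,4) (3,3) (3,2) (3,1) (3,0) (4,5) (5,5) (2,5) (1,5) (0,5) (4,4) (5,3) (2,4) (1,3) [ray(-1,-1) blocked at (1,3)]
  BQ@(4,2): attacks (4,3) (4,4) (4,5) (4,1) (4,0) (5,2) (3,2) (2,2) (5,3) (5,1) (3,3) (2,4) (1,5) (3,1) (2,0) [ray(-1,0) blocked at (2,2)]
  BB@(5,4): attacks (4,5) (4,3) (3,2) (2,1) (1,0)
Union (29 distinct): (0,0) (0,1) (0,3) (0,4) (0,5) (1,0) (1,1) (1,2) (1,3) (1,5) (2,0) (2,1) (2,2) (2,4) (2,5) (3,0) (3,1) (3,2) (3,3) (3,4) (4,0) (4,1) (4,3) (4,4) (4,5) (5,1) (5,2) (5,3) (5,5)

Answer: 29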